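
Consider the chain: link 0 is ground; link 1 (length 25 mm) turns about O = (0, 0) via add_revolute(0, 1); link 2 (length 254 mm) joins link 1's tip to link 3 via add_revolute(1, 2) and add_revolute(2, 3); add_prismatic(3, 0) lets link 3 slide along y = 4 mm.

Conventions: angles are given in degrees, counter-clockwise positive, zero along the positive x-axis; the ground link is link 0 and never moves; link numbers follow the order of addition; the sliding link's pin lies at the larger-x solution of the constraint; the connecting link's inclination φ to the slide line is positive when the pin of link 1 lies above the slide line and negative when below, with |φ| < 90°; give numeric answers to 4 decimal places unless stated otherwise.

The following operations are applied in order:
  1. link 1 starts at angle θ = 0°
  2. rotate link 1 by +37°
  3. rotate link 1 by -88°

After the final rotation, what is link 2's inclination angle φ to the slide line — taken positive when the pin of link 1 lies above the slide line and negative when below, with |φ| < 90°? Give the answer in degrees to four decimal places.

geometry: r = 25 mm, L = 254 mm, e = 4 mm; θ starts at 0°
rotate link 1 by +37°: θ ← 0° +37° = 37°
rotate link 1 by -88°: θ ← 37° -88° = -51°
h = r sin θ − e = -19.428649 − 4 = -23.428649
sin φ = h / L = -23.428649 / 254 = -0.09223878
φ = arcsin(-0.09223878) = -5.292415°

-5.2924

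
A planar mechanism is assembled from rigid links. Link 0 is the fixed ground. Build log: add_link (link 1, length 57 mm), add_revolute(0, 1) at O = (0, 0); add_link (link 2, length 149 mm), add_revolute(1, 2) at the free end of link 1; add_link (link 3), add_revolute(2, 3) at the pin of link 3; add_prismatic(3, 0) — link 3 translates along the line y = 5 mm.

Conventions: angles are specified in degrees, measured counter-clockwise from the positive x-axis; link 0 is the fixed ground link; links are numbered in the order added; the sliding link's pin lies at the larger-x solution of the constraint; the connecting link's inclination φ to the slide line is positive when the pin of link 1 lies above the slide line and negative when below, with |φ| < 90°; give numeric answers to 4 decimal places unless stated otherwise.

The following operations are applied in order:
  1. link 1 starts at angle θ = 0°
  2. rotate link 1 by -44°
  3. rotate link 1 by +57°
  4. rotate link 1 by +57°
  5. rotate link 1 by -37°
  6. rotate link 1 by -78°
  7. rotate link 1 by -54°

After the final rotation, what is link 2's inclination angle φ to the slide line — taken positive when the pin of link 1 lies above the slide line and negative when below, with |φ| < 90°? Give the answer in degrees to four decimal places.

geometry: r = 57 mm, L = 149 mm, e = 5 mm; θ starts at 0°
rotate link 1 by -44°: θ ← 0° -44° = -44°
rotate link 1 by +57°: θ ← -44° +57° = 13°
rotate link 1 by +57°: θ ← 13° +57° = 70°
rotate link 1 by -37°: θ ← 70° -37° = 33°
rotate link 1 by -78°: θ ← 33° -78° = -45°
rotate link 1 by -54°: θ ← -45° -54° = -99°
h = r sin θ − e = -56.298235 − 5 = -61.298235
sin φ = h / L = -61.298235 / 149 = -0.41139755
φ = arcsin(-0.41139755) = -24.292657°

-24.2927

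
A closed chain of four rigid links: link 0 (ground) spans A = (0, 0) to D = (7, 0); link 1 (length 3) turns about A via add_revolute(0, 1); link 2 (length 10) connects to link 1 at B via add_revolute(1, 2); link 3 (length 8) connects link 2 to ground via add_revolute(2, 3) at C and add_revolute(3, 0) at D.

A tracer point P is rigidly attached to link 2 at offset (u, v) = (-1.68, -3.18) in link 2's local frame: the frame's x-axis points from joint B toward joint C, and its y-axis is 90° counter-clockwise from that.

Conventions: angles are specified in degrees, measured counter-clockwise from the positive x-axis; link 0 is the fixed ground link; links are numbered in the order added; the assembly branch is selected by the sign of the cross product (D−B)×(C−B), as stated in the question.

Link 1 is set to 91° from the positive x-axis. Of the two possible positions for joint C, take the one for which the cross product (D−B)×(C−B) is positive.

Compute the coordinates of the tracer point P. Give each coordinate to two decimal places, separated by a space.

A=(0,0), D=(7.00,0)
B = A + 3.00·(cos91°, sin91°) = (-0.0524, 2.9995)
|BD| = 7.6637
circle(B,10.00) ∩ circle(D,8.00): a=6.1806, h=7.8613
  candidates: C₊=(8.7120,7.8147) cross=60.247; C₋=(2.5583,-6.6537) cross=-60.247
  branch + wants cross > 0 → take C=(8.7120,7.8147) (cross=60.247)
ex = (C−B)/|BC| = (0.8764,0.4815); ey = (-0.4815,0.8764)
P = B + -1.68·ex + -3.18·ey = (0.0064,-0.5965)

0.01 -0.60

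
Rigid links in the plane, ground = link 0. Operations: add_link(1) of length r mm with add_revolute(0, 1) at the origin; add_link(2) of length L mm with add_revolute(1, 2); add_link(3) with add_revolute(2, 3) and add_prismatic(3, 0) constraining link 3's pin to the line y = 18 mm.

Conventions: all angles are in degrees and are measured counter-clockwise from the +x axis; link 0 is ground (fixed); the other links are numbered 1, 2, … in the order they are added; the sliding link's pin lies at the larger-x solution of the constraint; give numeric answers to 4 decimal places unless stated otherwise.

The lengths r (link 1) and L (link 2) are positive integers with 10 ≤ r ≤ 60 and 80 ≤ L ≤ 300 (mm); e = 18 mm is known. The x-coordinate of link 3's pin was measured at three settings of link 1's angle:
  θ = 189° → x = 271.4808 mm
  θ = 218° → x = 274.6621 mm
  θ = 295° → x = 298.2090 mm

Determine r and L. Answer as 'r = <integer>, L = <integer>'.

constraint per measurement: (x − r cos θ)² + (r sin θ − e)² = L²
subtracting the θ₁ and θ₂ equations cancels the r² and L² terms:
r = (x₁² − x₂²) / (2[(x₁cos θ₁ + e sin θ₁) − (x₂cos θ₂ + e sin θ₂)]) = 20.0002 → r = 20
L² = (x₁ − r cos θ₁)² + (r sin θ₁ − e)² = 85263.9944 → L = 292.0000 → L = 292
check at θ₃=295°: x = 298.2090 (printed 298.2090) ✓

r = 20, L = 292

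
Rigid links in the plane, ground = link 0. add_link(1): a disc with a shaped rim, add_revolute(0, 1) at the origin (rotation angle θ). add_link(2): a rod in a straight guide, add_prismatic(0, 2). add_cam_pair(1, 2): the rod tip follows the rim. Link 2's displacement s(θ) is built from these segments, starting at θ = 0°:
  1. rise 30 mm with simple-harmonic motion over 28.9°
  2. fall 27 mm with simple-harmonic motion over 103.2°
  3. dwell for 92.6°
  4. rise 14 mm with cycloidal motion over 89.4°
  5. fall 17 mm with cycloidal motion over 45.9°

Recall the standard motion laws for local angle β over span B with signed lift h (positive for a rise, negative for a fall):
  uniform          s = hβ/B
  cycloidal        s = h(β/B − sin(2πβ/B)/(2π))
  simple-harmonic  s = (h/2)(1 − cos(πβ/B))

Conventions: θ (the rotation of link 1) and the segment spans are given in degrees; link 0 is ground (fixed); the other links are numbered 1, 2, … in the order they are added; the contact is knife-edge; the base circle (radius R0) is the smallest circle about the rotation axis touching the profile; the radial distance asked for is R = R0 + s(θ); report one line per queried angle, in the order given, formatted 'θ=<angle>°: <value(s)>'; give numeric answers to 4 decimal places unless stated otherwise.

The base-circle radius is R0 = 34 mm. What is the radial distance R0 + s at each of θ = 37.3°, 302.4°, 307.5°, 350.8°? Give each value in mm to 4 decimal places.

segment 1 (0° to 28.9°, simple-harmonic, h = 30) is passed completely: s = 0.0000 + (30) = 30.0000
θ = 37.3° falls in segment 2 (28.9° to 132.1°, simple-harmonic, h = -27): β = 37.3 − 28.9 = 8.4°, B = 103.2°; Δs = -27/2·(1 − cos(π·0.0814)) = -0.4390; s = 30.0000 − 0.4390 = 29.5610
segment 2 (28.9° to 132.1°, simple-harmonic, h = -27) is passed completely: s = 30.0000 + (-27) = 3.0000
segment 3 (132.1° to 224.7°, dwell): s unchanged at 3.0000
θ = 302.4° falls in segment 4 (224.7° to 314.1°, cycloidal, h = 14): β = 302.4 − 224.7 = 77.7°, B = 89.4°; Δs = 14·(0.8691 − sin(2π·0.8691)/(2π)) = 13.8004; s = 3.0000 + 13.8004 = 16.8004
θ = 307.5° falls in segment 4 (224.7° to 314.1°, cycloidal, h = 14): β = 307.5 − 224.7 = 82.8°, B = 89.4°; Δs = 14·(0.9262 − sin(2π·0.9262)/(2π)) = 13.9633; s = 3.0000 + 13.9633 = 16.9633
segment 4 (224.7° to 314.1°, cycloidal, h = 14) is passed completely: s = 3.0000 + (14) = 17.0000
θ = 350.8° falls in segment 5 (314.1° to 360°, cycloidal, h = -17): β = 350.8 − 314.1 = 36.7°, B = 45.9°; Δs = -17·(0.7996 − sin(2π·0.7996)/(2π)) = -16.1681; s = 17.0000 − 16.1681 = 0.8319
θ=37.3°: R = R0 + s = 34 + 29.5610 = 63.5610
θ=302.4°: R = R0 + s = 34 + 16.8004 = 50.8004
θ=307.5°: R = R0 + s = 34 + 16.9633 = 50.9633
θ=350.8°: R = R0 + s = 34 + 0.8319 = 34.8319

θ=37.3°: 63.5610
θ=302.4°: 50.8004
θ=307.5°: 50.9633
θ=350.8°: 34.8319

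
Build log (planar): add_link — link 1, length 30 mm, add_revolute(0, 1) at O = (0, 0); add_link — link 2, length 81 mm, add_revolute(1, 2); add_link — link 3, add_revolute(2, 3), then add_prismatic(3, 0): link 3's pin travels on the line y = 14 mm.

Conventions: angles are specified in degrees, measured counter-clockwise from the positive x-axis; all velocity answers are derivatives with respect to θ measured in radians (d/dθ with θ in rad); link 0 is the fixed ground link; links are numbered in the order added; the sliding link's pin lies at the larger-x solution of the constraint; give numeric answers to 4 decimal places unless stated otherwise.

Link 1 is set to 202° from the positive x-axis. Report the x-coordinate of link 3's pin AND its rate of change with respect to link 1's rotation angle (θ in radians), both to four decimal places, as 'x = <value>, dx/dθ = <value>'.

geometry: r = 30 mm, L = 81 mm, e = 14 mm
crank pin P = (r cos θ, r sin θ) = (-27.815516, -11.238198)
h = r sin θ − e = -11.238198 − 14 = -25.238198
x = r cos θ + √(L² − h²) = -27.815516 + 76.967742 = 49.152227
dx/dθ = −r sin θ − h·r cos θ/√(L² − h²) (θ in radians; h = -25.238198) = 2.117319

x = 49.1522, dx/dθ = 2.1173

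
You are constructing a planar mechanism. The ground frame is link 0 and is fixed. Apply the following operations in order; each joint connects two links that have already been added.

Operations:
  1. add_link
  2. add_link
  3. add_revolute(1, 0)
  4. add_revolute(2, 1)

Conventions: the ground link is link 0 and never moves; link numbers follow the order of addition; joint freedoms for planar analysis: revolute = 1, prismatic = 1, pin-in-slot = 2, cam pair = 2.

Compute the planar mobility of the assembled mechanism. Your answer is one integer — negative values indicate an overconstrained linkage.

ground; <1,0,0>
#1 <2,0,0>
#2 <3,0,0>
R:1↔0 J1 <3,1,0>
R:2↔1 J1 <3,2,0>
3×2 − 2×2 − 1×0 = 2

M = 2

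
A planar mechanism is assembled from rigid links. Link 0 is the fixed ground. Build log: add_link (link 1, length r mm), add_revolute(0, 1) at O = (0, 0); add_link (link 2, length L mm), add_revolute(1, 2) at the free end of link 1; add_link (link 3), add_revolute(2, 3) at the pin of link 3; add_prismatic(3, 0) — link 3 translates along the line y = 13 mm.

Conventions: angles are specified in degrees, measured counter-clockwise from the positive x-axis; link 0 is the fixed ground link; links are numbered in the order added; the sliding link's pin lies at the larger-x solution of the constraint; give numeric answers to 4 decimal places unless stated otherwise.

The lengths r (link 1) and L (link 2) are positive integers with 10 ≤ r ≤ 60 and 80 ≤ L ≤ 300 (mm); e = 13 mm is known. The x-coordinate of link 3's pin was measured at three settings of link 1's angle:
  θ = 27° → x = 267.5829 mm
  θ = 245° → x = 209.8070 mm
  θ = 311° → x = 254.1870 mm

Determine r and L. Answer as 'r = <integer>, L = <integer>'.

constraint per measurement: (x − r cos θ)² + (r sin θ − e)² = L²
subtracting the θ₁ and θ₂ equations cancels the r² and L² terms:
r = (x₁² − x₂²) / (2[(x₁cos θ₁ + e sin θ₁) − (x₂cos θ₂ + e sin θ₂)]) = 40.0000 → r = 40
L² = (x₁ − r cos θ₁)² + (r sin θ₁ − e)² = 53824.0095 → L = 232.0000 → L = 232
check at θ₃=311°: x = 254.1870 (printed 254.1870) ✓

r = 40, L = 232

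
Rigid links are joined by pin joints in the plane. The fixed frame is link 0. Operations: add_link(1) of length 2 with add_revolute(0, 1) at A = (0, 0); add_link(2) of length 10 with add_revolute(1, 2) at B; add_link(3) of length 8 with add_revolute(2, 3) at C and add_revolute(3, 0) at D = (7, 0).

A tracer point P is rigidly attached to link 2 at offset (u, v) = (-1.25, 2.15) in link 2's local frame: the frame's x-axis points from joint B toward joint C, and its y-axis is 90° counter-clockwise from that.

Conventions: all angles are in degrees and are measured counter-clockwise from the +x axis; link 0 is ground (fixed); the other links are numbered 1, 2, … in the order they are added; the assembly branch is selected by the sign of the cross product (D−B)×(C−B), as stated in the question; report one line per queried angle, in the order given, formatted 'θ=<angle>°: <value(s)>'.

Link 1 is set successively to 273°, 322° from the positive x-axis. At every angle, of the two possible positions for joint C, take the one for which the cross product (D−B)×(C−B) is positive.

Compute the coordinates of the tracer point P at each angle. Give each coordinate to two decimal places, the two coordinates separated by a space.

A=(0,0), D=(7.00,0)
θ=273°: B = A + 2.00·(cos273°, sin273°) = (0.1047, -1.9973)
θ=273°: |BD| = 7.1788
θ=273°: circle(B,10.00) ∩ circle(D,8.00): a=6.0968, h=7.9265
θ=273°:   candidates: C₊=(3.7554,7.3125) cross=56.902; C₋=(8.1660,-7.9146) cross=-56.902
θ=273°:   branch + wants cross > 0 → take C=(3.7554,7.3125) (cross=56.902)
θ=273°: ex = (C−B)/|BC| = (0.3651,0.9310); ey = (-0.9310,0.3651)
θ=273°: P = B + -1.25·ex + 2.15·ey = (-2.3533,-2.3761)
θ=322°: B = A + 2.00·(cos322°, sin322°) = (1.5760, -1.2313)
θ=322°: |BD| = 5.5620
θ=322°: circle(B,10.00) ∩ circle(D,8.00): a=6.0172, h=7.9870
θ=322°:   candidates: C₊=(5.6758,7.8896) cross=44.424; C₋=(9.2121,-7.6881) cross=-44.424
θ=322°:   branch + wants cross > 0 → take C=(5.6758,7.8896) (cross=44.424)
θ=322°: ex = (C−B)/|BC| = (0.4100,0.9121); ey = (-0.9121,0.4100)
θ=322°: P = B + -1.25·ex + 2.15·ey = (-0.8975,-1.4900)

θ=273°: -2.35 -2.38
θ=322°: -0.90 -1.49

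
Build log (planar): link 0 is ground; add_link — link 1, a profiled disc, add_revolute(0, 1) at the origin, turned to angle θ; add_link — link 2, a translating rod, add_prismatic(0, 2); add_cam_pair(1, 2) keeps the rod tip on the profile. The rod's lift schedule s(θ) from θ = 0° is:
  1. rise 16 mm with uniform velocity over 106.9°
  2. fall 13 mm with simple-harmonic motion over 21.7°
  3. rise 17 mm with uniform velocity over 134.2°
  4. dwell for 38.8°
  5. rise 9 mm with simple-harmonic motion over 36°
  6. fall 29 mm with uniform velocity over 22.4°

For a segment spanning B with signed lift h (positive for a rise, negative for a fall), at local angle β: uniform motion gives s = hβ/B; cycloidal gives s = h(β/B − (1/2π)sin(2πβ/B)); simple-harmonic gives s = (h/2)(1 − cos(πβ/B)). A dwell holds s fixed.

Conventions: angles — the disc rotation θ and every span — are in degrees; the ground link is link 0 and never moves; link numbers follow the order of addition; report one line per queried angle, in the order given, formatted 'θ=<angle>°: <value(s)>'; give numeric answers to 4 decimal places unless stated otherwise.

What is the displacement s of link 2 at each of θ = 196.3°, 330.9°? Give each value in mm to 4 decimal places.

seg 1 [0°–106.9°] uniform, h=16: full span → s += 16 → s = 16.0000
seg 2 [106.9°–128.6°] simple-harmonic, h=-13: full span → s += -13 → s = 3.0000
seg 3 [128.6°–262.8°] uniform, h=17: θ=196.3° here. β=67.7, B=134.2. 17·67.7/134.2 = 8.5760 → s = 11.5760
seg 3 [128.6°–262.8°] uniform, h=17: full span → s += 17 → s = 20.0000
seg 4 [262.8°–301.6°] dwell: s stays 20.0000
seg 5 [301.6°–337.6°] simple-harmonic, h=9: θ=330.9° here. β=29.3, B=36. 9/2·(1 − cos(π·0.8139)) = 8.2525 → s = 28.2525

θ=196.3°: 11.5760
θ=330.9°: 28.2525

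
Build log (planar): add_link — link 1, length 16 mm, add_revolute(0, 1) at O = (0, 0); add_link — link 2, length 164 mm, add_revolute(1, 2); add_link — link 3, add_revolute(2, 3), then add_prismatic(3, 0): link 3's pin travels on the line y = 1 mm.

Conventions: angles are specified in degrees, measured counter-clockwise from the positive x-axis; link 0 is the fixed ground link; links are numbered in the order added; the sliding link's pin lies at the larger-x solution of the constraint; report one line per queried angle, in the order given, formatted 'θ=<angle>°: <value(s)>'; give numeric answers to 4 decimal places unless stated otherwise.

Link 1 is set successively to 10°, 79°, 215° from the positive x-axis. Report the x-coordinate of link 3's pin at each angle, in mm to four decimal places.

geometry: r = 16 mm, L = 164 mm, e = 1 mm
θ=10°: crank pin P = (r cos θ, r sin θ) = (15.756924, 2.778371)
θ=10°: h = r sin θ − e = 2.778371 − 1 = 1.778371
θ=10°: x = r cos θ + √(L² − h²) = 15.756924 + 163.990358 = 179.747282
θ=79°: crank pin P = (r cos θ, r sin θ) = (3.052944, 15.706035)
θ=79°: h = r sin θ − e = 15.706035 − 1 = 14.706035
θ=79°: x = r cos θ + √(L² − h²) = 3.052944 + 163.339317 = 166.392261
θ=215°: crank pin P = (r cos θ, r sin θ) = (-13.106433, -9.177223)
θ=215°: h = r sin θ − e = -9.177223 − 1 = -10.177223
θ=215°: x = r cos θ + √(L² − h²) = -13.106433 + 163.683915 = 150.577483

θ=10°: 179.7473
θ=79°: 166.3923
θ=215°: 150.5775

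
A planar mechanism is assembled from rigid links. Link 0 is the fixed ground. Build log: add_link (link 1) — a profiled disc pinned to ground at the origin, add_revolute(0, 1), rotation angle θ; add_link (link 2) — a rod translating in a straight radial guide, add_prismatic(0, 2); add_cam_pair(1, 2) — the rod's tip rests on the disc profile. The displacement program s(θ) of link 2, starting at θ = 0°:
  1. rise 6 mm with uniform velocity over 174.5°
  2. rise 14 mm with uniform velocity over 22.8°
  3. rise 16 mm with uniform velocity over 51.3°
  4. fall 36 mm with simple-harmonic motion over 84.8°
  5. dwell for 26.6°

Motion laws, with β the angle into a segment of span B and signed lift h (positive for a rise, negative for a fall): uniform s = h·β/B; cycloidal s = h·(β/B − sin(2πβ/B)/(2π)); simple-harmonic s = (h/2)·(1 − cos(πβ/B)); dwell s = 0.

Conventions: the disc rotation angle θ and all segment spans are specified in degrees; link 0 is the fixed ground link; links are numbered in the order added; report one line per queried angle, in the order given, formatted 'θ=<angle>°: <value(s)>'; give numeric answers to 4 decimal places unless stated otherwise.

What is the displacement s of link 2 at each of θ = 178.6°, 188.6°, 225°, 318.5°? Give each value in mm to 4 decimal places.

seg 1 [0°–174.5°] uniform, h=6: full span → s += 6 → s = 6.0000
seg 2 [174.5°–197.3°] uniform, h=14: θ=178.6° here. β=4.1, B=22.8. 14·4.1/22.8 = 2.5175 → s = 8.5175
seg 2 [174.5°–197.3°] uniform, h=14: θ=188.6° here. β=14.1, B=22.8. 14·14.1/22.8 = 8.6579 → s = 14.6579
seg 2 [174.5°–197.3°] uniform, h=14: full span → s += 14 → s = 20.0000
seg 3 [197.3°–248.6°] uniform, h=16: θ=225° here. β=27.7, B=51.3. 16·27.7/51.3 = 8.6394 → s = 28.6394
seg 3 [197.3°–248.6°] uniform, h=16: full span → s += 16 → s = 36.0000
seg 4 [248.6°–333.4°] simple-harmonic, h=-36: θ=318.5° here. β=69.9, B=84.8. -36/2·(1 − cos(π·0.8243)) = -33.3266 → s = 2.6734

θ=178.6°: 8.5175
θ=188.6°: 14.6579
θ=225°: 28.6394
θ=318.5°: 2.6734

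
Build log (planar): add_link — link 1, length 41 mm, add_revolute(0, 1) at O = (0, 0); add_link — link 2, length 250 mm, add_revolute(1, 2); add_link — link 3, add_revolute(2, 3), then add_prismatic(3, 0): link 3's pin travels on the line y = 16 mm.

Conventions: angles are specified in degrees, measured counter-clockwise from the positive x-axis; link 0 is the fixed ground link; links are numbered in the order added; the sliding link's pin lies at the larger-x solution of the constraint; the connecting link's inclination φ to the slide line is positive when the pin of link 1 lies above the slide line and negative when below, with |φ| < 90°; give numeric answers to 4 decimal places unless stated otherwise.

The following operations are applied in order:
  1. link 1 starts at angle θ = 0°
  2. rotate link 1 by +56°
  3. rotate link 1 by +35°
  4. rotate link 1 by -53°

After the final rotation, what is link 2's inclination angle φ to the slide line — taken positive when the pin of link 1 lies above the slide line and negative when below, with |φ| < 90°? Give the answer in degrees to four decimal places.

geometry: r = 41 mm, L = 250 mm, e = 16 mm; θ starts at 0°
rotate link 1 by +56°: θ ← 0° +56° = 56°
rotate link 1 by +35°: θ ← 56° +35° = 91°
rotate link 1 by -53°: θ ← 91° -53° = 38°
h = r sin θ − e = 25.242120 − 16 = 9.242120
sin φ = h / L = 9.242120 / 250 = 0.03696848
φ = arcsin(0.03696848) = 2.118621°

2.1186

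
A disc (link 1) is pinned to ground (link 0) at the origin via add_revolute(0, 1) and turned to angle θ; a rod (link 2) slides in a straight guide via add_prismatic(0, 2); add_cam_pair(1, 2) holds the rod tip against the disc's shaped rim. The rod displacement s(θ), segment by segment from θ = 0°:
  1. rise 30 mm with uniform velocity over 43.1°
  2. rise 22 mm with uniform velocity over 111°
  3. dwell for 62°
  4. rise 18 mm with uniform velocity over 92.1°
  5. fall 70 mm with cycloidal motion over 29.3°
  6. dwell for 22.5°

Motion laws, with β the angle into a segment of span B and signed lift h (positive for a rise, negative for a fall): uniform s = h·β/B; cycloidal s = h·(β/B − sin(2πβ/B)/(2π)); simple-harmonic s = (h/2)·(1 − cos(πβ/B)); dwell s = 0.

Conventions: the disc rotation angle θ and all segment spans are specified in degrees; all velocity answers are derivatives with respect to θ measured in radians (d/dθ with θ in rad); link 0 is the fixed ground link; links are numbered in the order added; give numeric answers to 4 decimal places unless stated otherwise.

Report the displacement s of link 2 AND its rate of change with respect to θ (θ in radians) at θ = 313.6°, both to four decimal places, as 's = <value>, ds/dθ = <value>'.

segment 1 (0° to 43.1°, uniform, h = 30) is passed completely: s = 0.0000 + (30) = 30.0000
segment 2 (43.1° to 154.1°, uniform, h = 22) is passed completely: s = 30.0000 + (22) = 52.0000
segment 3 (154.1° to 216.1°, dwell): s unchanged at 52.0000
segment 4 (216.1° to 308.2°, uniform, h = 18) is passed completely: s = 52.0000 + (18) = 70.0000
θ = 313.6° falls in segment 5 (308.2° to 337.5°, cycloidal, h = -70): β = 313.6 − 308.2 = 5.4°, B = 29.3°; Δs = -70·(0.1843 − sin(2π·0.1843)/(2π)) = -2.6960; s = 70.0000 − 2.6960 = 67.3040
velocity in seg [308.2°–337.5°] (cycloidal), θ in radians: β = 5.4° = 0.0942 rad, B = 29.3° = 0.5114 rad; ds/dθ = (h/B)(1 − cos(2πβ/B)) = ((-70)/0.5114)(1 − cos(2π·0.1843)) = -81.969142 mm/rad

s = 67.3040, ds/dθ = -81.9691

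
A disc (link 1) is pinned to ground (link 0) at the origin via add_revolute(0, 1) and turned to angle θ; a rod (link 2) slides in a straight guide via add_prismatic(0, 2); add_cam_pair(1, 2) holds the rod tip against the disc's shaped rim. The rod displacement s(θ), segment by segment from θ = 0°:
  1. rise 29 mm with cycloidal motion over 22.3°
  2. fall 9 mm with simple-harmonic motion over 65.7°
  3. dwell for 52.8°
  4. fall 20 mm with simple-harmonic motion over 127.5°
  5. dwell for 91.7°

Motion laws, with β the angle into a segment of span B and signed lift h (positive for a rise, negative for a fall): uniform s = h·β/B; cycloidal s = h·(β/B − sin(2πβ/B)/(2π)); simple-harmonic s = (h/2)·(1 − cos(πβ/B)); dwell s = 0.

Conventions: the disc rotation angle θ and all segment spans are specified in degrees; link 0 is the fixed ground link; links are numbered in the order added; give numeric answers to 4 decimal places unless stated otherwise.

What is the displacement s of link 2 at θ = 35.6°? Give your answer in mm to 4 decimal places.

segment 1 (0° to 22.3°, cycloidal, h = 29) is passed completely: s = 0.0000 + (29) = 29.0000
θ = 35.6° falls in segment 2 (22.3° to 88°, simple-harmonic, h = -9): β = 35.6 − 22.3 = 13.3°, B = 65.7°; Δs = -9/2·(1 − cos(π·0.2024)) = -0.8798; s = 29.0000 − 0.8798 = 28.1202

28.1202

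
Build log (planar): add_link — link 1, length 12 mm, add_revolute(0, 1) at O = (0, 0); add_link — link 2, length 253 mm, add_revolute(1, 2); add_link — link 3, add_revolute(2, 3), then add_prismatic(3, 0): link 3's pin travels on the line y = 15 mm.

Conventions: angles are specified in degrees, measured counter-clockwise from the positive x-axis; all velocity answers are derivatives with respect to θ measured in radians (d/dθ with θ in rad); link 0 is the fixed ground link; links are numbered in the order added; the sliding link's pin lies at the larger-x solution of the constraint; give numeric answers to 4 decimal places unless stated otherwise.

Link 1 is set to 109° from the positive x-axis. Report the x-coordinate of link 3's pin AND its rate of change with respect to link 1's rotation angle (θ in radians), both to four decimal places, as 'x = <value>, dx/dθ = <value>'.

geometry: r = 12 mm, L = 253 mm, e = 15 mm
crank pin P = (r cos θ, r sin θ) = (-3.906818, 11.346223)
h = r sin θ − e = 11.346223 − 15 = -3.653777
x = r cos θ + √(L² − h²) = -3.906818 + 252.973615 = 249.066797
dx/dθ = −r sin θ − h·r cos θ/√(L² − h²) (θ in radians; h = -3.653777) = -11.402650

x = 249.0668, dx/dθ = -11.4027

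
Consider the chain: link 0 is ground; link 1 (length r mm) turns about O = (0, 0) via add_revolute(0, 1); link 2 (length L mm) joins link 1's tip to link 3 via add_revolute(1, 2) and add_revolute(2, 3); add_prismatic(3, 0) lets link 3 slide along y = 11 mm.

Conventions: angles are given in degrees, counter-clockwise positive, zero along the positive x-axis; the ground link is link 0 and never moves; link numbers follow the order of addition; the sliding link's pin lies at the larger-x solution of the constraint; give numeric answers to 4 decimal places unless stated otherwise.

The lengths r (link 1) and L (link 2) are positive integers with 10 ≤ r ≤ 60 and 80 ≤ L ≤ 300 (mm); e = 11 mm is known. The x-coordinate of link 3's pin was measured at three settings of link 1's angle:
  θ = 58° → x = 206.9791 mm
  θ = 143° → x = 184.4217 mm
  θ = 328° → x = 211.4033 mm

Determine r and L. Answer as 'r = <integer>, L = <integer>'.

constraint per measurement: (x − r cos θ)² + (r sin θ − e)² = L²
subtracting the θ₁ and θ₂ equations cancels the r² and L² terms:
r = (x₁² − x₂²) / (2[(x₁cos θ₁ + e sin θ₁) − (x₂cos θ₂ + e sin θ₂)]) = 17.0000 → r = 17
L² = (x₁ − r cos θ₁)² + (r sin θ₁ − e)² = 39203.9826 → L = 198.0000 → L = 198
check at θ₃=328°: x = 211.4033 (printed 211.4033) ✓

r = 17, L = 198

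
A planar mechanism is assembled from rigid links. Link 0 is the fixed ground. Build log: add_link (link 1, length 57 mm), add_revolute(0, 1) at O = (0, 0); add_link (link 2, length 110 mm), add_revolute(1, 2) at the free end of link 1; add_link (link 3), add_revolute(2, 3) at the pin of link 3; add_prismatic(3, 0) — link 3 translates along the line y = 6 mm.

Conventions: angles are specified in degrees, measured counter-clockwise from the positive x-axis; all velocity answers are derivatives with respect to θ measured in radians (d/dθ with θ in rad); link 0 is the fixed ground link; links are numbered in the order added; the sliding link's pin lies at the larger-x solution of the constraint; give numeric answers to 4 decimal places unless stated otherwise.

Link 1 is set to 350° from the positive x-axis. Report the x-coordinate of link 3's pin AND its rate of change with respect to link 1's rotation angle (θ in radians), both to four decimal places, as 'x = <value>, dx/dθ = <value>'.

geometry: r = 57 mm, L = 110 mm, e = 6 mm
crank pin P = (r cos θ, r sin θ) = (56.134042, -9.897946)
h = r sin θ − e = -9.897946 − 6 = -15.897946
x = r cos θ + √(L² − h²) = 56.134042 + 108.845098 = 164.979140
dx/dθ = −r sin θ − h·r cos θ/√(L² − h²) (θ in radians; h = -15.897946) = 18.096900

x = 164.9791, dx/dθ = 18.0969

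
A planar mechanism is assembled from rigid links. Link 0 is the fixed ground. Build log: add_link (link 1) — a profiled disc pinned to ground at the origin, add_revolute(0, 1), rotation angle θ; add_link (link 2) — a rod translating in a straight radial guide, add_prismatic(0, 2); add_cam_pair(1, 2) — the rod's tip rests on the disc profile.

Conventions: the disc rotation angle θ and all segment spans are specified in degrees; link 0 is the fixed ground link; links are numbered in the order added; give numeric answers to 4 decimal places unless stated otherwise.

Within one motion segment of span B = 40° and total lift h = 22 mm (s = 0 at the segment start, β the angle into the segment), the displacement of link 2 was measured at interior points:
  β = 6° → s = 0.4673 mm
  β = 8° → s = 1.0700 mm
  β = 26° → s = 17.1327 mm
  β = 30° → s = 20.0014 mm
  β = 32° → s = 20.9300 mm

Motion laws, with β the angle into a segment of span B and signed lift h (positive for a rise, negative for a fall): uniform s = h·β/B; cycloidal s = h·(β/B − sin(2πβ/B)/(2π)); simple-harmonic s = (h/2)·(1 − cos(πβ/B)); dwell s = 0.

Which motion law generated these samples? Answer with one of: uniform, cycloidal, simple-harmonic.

candidates at β/B = r: uniform s = h·r (linear in β); cycloidal s = h·(r − sin(2πr)/(2π)); simple-harmonic s = (h/2)(1 − cos(πr))
β=6°: printed 0.4673 | uniform 3.3000, cycloidal 0.4673, simple-harmonic 1.1989
β=8°: printed 1.0700 | uniform 4.4000, cycloidal 1.0700, simple-harmonic 2.1008
β=26°: printed 17.1327 | uniform 14.3000, cycloidal 17.1327, simple-harmonic 15.9939
β=30°: printed 20.0014 | uniform 16.5000, cycloidal 20.0014, simple-harmonic 18.7782
β=32°: printed 20.9300 | uniform 17.6000, cycloidal 20.9300, simple-harmonic 19.8992
only one law matches every sample → cycloidal

cycloidal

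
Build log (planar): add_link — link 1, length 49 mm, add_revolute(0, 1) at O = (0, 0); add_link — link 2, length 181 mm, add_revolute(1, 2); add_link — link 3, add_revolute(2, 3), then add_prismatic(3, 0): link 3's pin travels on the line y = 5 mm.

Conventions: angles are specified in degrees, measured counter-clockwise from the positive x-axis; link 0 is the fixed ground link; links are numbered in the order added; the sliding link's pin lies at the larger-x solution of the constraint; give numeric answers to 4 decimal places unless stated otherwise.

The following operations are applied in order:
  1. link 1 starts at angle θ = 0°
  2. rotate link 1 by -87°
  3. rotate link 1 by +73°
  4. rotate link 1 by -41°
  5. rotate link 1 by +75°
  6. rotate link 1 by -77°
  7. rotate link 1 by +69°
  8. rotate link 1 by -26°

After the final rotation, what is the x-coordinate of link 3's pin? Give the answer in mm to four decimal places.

geometry: r = 49 mm, L = 181 mm, e = 5 mm; θ starts at 0°
rotate link 1 by -87°: θ ← 0° -87° = -87°
rotate link 1 by +73°: θ ← -87° +73° = -14°
rotate link 1 by -41°: θ ← -14° -41° = -55°
rotate link 1 by +75°: θ ← -55° +75° = 20°
rotate link 1 by -77°: θ ← 20° -77° = -57°
rotate link 1 by +69°: θ ← -57° +69° = 12°
rotate link 1 by -26°: θ ← 12° -26° = -14°
crank pin P = (r cos θ, r sin θ) = (47.544491, -11.854173)
h = r sin θ − e = -11.854173 − 5 = -16.854173
x = r cos θ + √(L² − h²) = 47.544491 + 180.213587 = 227.758077

227.7581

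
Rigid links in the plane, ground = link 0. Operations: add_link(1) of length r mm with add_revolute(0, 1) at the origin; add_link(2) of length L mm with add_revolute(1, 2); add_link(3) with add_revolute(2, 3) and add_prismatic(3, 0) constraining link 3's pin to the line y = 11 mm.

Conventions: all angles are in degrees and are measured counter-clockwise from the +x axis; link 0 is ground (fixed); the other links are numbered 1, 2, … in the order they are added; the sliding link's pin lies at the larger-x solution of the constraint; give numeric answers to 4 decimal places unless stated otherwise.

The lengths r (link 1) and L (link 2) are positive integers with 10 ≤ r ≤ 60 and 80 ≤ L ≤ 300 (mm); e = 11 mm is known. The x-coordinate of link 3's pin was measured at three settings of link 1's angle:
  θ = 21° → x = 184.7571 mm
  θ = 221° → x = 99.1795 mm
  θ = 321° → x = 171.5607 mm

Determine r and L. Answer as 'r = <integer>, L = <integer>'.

constraint per measurement: (x − r cos θ)² + (r sin θ − e)² = L²
subtracting the θ₁ and θ₂ equations cancels the r² and L² terms:
r = (x₁² − x₂²) / (2[(x₁cos θ₁ + e sin θ₁) − (x₂cos θ₂ + e sin θ₂)]) = 47.0000 → r = 47
L² = (x₁ − r cos θ₁)² + (r sin θ₁ − e)² = 19880.9860 → L = 141.0000 → L = 141
check at θ₃=321°: x = 171.5607 (printed 171.5607) ✓

r = 47, L = 141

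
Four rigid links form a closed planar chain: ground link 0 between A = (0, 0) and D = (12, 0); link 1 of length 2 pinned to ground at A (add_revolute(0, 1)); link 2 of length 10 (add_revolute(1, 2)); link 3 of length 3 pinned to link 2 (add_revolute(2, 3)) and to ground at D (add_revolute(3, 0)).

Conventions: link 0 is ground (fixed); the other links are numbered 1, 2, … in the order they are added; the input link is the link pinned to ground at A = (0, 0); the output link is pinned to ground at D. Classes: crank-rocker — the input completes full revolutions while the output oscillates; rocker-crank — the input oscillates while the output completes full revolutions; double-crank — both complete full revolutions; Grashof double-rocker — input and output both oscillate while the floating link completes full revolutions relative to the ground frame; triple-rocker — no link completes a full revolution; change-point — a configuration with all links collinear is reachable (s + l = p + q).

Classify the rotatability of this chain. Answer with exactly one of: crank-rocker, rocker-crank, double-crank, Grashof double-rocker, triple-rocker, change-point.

lengths: ground=12, input=2, coupler=10, output=3
sorted: s=2 (shortest), l=12 (longest), p+q=13
s + l = 14 vs p + q = 13
s + l > p + q → non-Grashof → no link fully rotates → triple-rocker

triple-rocker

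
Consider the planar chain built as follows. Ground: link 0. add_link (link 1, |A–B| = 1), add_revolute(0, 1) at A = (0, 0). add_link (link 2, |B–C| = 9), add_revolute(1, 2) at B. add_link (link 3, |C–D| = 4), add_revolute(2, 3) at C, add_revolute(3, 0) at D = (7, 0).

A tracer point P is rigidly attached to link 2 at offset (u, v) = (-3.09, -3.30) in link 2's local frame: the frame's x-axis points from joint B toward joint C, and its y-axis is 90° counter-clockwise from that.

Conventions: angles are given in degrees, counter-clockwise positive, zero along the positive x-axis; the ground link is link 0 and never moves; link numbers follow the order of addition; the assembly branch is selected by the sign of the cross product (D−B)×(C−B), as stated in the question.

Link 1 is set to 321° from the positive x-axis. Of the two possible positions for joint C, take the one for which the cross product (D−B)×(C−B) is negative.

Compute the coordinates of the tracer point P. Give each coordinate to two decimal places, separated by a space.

A=(0,0), D=(7.00,0)
B = A + 1.00·(cos321°, sin321°) = (0.7771, -0.6293)
|BD| = 6.2546
circle(B,9.00) ∩ circle(D,4.00): a=8.3235, h=3.4234
  candidates: C₊=(8.7139,3.6142) cross=21.412; C₋=(9.4028,-3.1979) cross=-21.412
  branch - wants cross < 0 → take C=(9.4028,-3.1979) (cross=-21.412)
ex = (C−B)/|BC| = (0.9584,-0.2854); ey = (0.2854,0.9584)
P = B + -3.09·ex + -3.30·ey = (-3.1261,-2.9102)

-3.13 -2.91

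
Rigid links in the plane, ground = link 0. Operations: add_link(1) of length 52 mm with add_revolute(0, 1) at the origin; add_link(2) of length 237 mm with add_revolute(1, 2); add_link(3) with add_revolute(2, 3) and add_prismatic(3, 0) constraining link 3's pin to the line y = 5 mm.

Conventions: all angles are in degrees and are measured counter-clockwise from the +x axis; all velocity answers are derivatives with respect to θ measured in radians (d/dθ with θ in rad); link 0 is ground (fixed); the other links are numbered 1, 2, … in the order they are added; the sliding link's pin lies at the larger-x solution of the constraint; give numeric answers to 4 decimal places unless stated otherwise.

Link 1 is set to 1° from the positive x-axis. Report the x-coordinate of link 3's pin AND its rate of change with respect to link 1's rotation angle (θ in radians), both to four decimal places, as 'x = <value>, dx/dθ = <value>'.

geometry: r = 52 mm, L = 237 mm, e = 5 mm
crank pin P = (r cos θ, r sin θ) = (51.992080, 0.907525)
h = r sin θ − e = 0.907525 − 5 = -4.092475
x = r cos θ + √(L² − h²) = 51.992080 + 236.964663 = 288.956743
dx/dθ = −r sin θ − h·r cos θ/√(L² − h²) (θ in radians; h = -4.092475) = -0.009601

x = 288.9567, dx/dθ = -0.0096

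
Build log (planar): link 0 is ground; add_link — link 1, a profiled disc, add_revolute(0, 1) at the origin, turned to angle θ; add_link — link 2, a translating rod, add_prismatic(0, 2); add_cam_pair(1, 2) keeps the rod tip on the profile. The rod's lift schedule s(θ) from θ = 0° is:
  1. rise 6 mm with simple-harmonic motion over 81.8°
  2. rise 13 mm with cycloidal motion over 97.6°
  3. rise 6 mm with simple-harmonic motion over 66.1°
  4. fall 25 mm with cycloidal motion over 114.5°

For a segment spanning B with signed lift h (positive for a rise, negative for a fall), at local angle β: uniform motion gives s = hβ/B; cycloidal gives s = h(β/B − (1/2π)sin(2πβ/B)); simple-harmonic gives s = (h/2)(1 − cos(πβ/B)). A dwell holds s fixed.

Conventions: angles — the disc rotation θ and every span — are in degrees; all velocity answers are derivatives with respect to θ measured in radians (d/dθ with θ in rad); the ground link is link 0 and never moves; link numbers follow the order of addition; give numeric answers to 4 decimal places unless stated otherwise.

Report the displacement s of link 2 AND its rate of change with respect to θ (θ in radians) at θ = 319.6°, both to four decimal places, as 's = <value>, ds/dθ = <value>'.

seg 1 [0°–81.8°] simple-harmonic, h=6: full span → s += 6 → s = 6.0000
seg 2 [81.8°–179.4°] cycloidal, h=13: full span → s += 13 → s = 19.0000
seg 3 [179.4°–245.5°] simple-harmonic, h=6: full span → s += 6 → s = 25.0000
seg 4 [245.5°–360°] cycloidal, h=-25: θ=319.6° here. β=74.1, B=114.5. -25·(0.6472 − sin(2π·0.6472)/(2π)) = -19.3558 → s = 5.6442
velocity in seg [245.5°–360°] (cycloidal), θ in radians: β = 74.1° = 1.2933 rad, B = 114.5° = 1.9984 rad; ds/dθ = (h/B)(1 − cos(2πβ/B)) = ((-25)/1.9984)(1 − cos(2π·0.6472)) = -20.042506 mm/rad

s = 5.6442, ds/dθ = -20.0425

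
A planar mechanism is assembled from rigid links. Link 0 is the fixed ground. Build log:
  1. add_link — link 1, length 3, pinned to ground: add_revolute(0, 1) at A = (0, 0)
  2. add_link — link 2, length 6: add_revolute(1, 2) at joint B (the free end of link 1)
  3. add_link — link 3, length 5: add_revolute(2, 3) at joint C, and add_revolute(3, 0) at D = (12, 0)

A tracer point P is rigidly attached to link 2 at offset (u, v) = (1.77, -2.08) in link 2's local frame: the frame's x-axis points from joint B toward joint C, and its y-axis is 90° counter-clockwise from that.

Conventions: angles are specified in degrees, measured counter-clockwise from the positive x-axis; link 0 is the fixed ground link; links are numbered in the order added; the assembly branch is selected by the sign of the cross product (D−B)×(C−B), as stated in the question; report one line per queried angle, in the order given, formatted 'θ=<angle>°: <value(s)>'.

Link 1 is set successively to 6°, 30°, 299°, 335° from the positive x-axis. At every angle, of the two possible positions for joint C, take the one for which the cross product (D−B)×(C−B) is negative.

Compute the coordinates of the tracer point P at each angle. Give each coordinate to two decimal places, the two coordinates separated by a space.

A=(0,0), D=(12.00,0)
θ=6°: B = A + 3.00·(cos6°, sin6°) = (2.9836, 0.3136)
θ=6°: |BD| = 9.0219
θ=6°: circle(B,6.00) ∩ circle(D,5.00): a=5.1206, h=3.1273
θ=6°:   candidates: C₊=(8.2097,3.2610) cross=28.214; C₋=(7.9923,-2.9898) cross=-28.214
θ=6°:   branch - wants cross < 0 → take C=(7.9923,-2.9898) (cross=-28.214)
θ=6°: ex = (C−B)/|BC| = (0.8348,-0.5506); ey = (0.5506,0.8348)
θ=6°: P = B + 1.77·ex + -2.08·ey = (3.3160,-2.3973)
θ=30°: B = A + 3.00·(cos30°, sin30°) = (2.5981, 1.5000)
θ=30°: |BD| = 9.5208
θ=30°: circle(B,6.00) ∩ circle(D,5.00): a=5.3381, h=2.7395
θ=30°:   candidates: C₊=(8.3011,3.3643) cross=26.082; C₋=(7.4379,-2.0463) cross=-26.082
θ=30°:   branch - wants cross < 0 → take C=(7.4379,-2.0463) (cross=-26.082)
θ=30°: ex = (C−B)/|BC| = (0.8066,-0.5910); ey = (0.5910,0.8066)
θ=30°: P = B + 1.77·ex + -2.08·ey = (2.7964,-1.2240)
θ=299°: B = A + 3.00·(cos299°, sin299°) = (1.4544, -2.6239)
θ=299°: |BD| = 10.8671
θ=299°: circle(B,6.00) ∩ circle(D,5.00): a=5.9397, h=0.8488
θ=299°:   candidates: C₊=(7.0134,-0.3661) cross=9.224; C₋=(7.4233,-2.0134) cross=-9.224
θ=299°:   branch - wants cross < 0 → take C=(7.4233,-2.0134) (cross=-9.224)
θ=299°: ex = (C−B)/|BC| = (0.9948,0.1017); ey = (-0.1017,0.9948)
θ=299°: P = B + 1.77·ex + -2.08·ey = (3.4269,-4.5130)
θ=335°: B = A + 3.00·(cos335°, sin335°) = (2.7189, -1.2679)
θ=335°: |BD| = 9.3673
θ=335°: circle(B,6.00) ∩ circle(D,5.00): a=5.2708, h=2.8668
θ=335°:   candidates: C₊=(7.5532,2.2860) cross=26.855; C₋=(8.3292,-3.3949) cross=-26.855
θ=335°:   branch - wants cross < 0 → take C=(8.3292,-3.3949) (cross=-26.855)
θ=335°: ex = (C−B)/|BC| = (0.9351,-0.3545); ey = (0.3545,0.9351)
θ=335°: P = B + 1.77·ex + -2.08·ey = (3.6366,-3.8402)

θ=6°: 3.32 -2.40
θ=30°: 2.80 -1.22
θ=299°: 3.43 -4.51
θ=335°: 3.64 -3.84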